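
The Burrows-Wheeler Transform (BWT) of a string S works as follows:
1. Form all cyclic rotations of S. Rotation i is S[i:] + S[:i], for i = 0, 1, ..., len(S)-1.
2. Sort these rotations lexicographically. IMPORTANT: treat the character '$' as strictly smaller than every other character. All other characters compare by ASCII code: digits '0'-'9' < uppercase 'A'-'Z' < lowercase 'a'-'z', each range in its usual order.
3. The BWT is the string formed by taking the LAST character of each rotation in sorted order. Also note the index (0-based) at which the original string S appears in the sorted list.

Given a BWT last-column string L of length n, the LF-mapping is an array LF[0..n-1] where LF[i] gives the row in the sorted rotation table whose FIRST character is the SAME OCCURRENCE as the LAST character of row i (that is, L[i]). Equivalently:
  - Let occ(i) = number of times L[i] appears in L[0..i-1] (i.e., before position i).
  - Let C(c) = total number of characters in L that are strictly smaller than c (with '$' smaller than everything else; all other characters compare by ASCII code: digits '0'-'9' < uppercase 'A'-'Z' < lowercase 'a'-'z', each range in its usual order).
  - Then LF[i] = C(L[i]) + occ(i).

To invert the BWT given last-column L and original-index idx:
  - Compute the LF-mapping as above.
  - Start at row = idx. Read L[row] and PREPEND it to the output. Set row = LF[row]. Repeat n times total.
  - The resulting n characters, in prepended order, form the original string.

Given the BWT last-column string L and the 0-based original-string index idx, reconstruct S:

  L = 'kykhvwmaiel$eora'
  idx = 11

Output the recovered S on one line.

LF mapping: 7 15 8 5 13 14 10 1 6 3 9 0 4 11 12 2
Walk LF starting at row 11, prepending L[row]:
  step 1: row=11, L[11]='$', prepend. Next row=LF[11]=0
  step 2: row=0, L[0]='k', prepend. Next row=LF[0]=7
  step 3: row=7, L[7]='a', prepend. Next row=LF[7]=1
  step 4: row=1, L[1]='y', prepend. Next row=LF[1]=15
  step 5: row=15, L[15]='a', prepend. Next row=LF[15]=2
  step 6: row=2, L[2]='k', prepend. Next row=LF[2]=8
  step 7: row=8, L[8]='i', prepend. Next row=LF[8]=6
  step 8: row=6, L[6]='m', prepend. Next row=LF[6]=10
  step 9: row=10, L[10]='l', prepend. Next row=LF[10]=9
  step 10: row=9, L[9]='e', prepend. Next row=LF[9]=3
  step 11: row=3, L[3]='h', prepend. Next row=LF[3]=5
  step 12: row=5, L[5]='w', prepend. Next row=LF[5]=14
  step 13: row=14, L[14]='r', prepend. Next row=LF[14]=12
  step 14: row=12, L[12]='e', prepend. Next row=LF[12]=4
  step 15: row=4, L[4]='v', prepend. Next row=LF[4]=13
  step 16: row=13, L[13]='o', prepend. Next row=LF[13]=11
Reversed output: overwhelmikayak$

Answer: overwhelmikayak$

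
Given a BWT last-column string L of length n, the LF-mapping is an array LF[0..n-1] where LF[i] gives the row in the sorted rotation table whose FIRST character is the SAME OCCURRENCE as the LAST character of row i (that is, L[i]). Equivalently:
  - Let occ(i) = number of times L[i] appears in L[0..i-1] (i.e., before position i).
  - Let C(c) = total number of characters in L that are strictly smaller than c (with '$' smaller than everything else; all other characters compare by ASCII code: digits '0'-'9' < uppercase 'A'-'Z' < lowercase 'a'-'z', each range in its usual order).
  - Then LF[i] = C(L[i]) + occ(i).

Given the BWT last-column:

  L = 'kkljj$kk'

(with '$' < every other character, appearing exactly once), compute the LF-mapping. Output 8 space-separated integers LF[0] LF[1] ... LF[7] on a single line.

Answer: 3 4 7 1 2 0 5 6

Derivation:
Char counts: '$':1, 'j':2, 'k':4, 'l':1
C (first-col start): C('$')=0, C('j')=1, C('k')=3, C('l')=7
L[0]='k': occ=0, LF[0]=C('k')+0=3+0=3
L[1]='k': occ=1, LF[1]=C('k')+1=3+1=4
L[2]='l': occ=0, LF[2]=C('l')+0=7+0=7
L[3]='j': occ=0, LF[3]=C('j')+0=1+0=1
L[4]='j': occ=1, LF[4]=C('j')+1=1+1=2
L[5]='$': occ=0, LF[5]=C('$')+0=0+0=0
L[6]='k': occ=2, LF[6]=C('k')+2=3+2=5
L[7]='k': occ=3, LF[7]=C('k')+3=3+3=6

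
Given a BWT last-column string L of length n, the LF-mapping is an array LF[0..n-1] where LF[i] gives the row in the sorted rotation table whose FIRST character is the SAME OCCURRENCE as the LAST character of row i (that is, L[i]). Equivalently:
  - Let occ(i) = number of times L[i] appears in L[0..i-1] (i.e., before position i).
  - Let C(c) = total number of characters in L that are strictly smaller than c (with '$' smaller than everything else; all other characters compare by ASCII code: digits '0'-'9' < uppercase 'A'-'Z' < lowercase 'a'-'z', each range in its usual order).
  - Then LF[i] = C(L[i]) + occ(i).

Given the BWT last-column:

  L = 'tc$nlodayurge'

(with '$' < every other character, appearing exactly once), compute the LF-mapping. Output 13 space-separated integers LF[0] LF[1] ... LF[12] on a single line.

Answer: 10 2 0 7 6 8 3 1 12 11 9 5 4

Derivation:
Char counts: '$':1, 'a':1, 'c':1, 'd':1, 'e':1, 'g':1, 'l':1, 'n':1, 'o':1, 'r':1, 't':1, 'u':1, 'y':1
C (first-col start): C('$')=0, C('a')=1, C('c')=2, C('d')=3, C('e')=4, C('g')=5, C('l')=6, C('n')=7, C('o')=8, C('r')=9, C('t')=10, C('u')=11, C('y')=12
L[0]='t': occ=0, LF[0]=C('t')+0=10+0=10
L[1]='c': occ=0, LF[1]=C('c')+0=2+0=2
L[2]='$': occ=0, LF[2]=C('$')+0=0+0=0
L[3]='n': occ=0, LF[3]=C('n')+0=7+0=7
L[4]='l': occ=0, LF[4]=C('l')+0=6+0=6
L[5]='o': occ=0, LF[5]=C('o')+0=8+0=8
L[6]='d': occ=0, LF[6]=C('d')+0=3+0=3
L[7]='a': occ=0, LF[7]=C('a')+0=1+0=1
L[8]='y': occ=0, LF[8]=C('y')+0=12+0=12
L[9]='u': occ=0, LF[9]=C('u')+0=11+0=11
L[10]='r': occ=0, LF[10]=C('r')+0=9+0=9
L[11]='g': occ=0, LF[11]=C('g')+0=5+0=5
L[12]='e': occ=0, LF[12]=C('e')+0=4+0=4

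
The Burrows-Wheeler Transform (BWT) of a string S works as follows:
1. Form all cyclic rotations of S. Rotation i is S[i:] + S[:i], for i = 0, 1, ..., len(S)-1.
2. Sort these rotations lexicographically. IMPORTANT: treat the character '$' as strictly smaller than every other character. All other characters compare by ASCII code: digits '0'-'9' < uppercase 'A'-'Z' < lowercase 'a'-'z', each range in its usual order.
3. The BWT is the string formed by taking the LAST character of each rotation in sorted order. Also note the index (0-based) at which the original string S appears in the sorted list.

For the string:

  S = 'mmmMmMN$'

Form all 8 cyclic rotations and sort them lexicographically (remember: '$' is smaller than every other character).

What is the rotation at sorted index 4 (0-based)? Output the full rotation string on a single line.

All 8 rotations (rotation i = S[i:]+S[:i]):
  rot[0] = mmmMmMN$
  rot[1] = mmMmMN$m
  rot[2] = mMmMN$mm
  rot[3] = MmMN$mmm
  rot[4] = mMN$mmmM
  rot[5] = MN$mmmMm
  rot[6] = N$mmmMmM
  rot[7] = $mmmMmMN
Sorted (with $ < everything):
  sorted[0] = $mmmMmMN
  sorted[1] = MN$mmmMm
  sorted[2] = MmMN$mmm
  sorted[3] = N$mmmMmM
  sorted[4] = mMN$mmmM
  sorted[5] = mMmMN$mm
  sorted[6] = mmMmMN$m
  sorted[7] = mmmMmMN$
sorted[4] = mMN$mmmM

Answer: mMN$mmmM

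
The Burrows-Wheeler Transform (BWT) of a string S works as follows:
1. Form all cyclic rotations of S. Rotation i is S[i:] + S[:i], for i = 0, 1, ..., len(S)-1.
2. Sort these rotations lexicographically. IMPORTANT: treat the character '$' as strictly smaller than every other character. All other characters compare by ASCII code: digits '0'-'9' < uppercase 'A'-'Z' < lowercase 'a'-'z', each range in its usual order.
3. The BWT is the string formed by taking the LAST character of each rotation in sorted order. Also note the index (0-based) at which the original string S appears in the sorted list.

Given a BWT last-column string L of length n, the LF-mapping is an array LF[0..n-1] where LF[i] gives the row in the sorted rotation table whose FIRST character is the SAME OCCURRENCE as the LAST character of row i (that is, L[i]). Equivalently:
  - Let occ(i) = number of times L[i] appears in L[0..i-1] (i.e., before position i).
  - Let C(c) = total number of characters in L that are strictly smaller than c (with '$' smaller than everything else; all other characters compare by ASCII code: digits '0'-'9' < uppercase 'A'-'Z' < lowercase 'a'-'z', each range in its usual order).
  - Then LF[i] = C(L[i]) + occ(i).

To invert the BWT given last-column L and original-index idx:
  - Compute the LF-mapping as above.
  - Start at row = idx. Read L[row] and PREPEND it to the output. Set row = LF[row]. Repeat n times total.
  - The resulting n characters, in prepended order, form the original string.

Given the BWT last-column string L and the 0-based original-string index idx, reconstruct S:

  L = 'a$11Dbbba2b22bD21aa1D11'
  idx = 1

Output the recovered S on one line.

LF mapping: 14 0 1 2 11 18 19 20 15 7 21 8 9 22 12 10 3 16 17 4 13 5 6
Walk LF starting at row 1, prepending L[row]:
  step 1: row=1, L[1]='$', prepend. Next row=LF[1]=0
  step 2: row=0, L[0]='a', prepend. Next row=LF[0]=14
  step 3: row=14, L[14]='D', prepend. Next row=LF[14]=12
  step 4: row=12, L[12]='2', prepend. Next row=LF[12]=9
  step 5: row=9, L[9]='2', prepend. Next row=LF[9]=7
  step 6: row=7, L[7]='b', prepend. Next row=LF[7]=20
  step 7: row=20, L[20]='D', prepend. Next row=LF[20]=13
  step 8: row=13, L[13]='b', prepend. Next row=LF[13]=22
  step 9: row=22, L[22]='1', prepend. Next row=LF[22]=6
  step 10: row=6, L[6]='b', prepend. Next row=LF[6]=19
  step 11: row=19, L[19]='1', prepend. Next row=LF[19]=4
  step 12: row=4, L[4]='D', prepend. Next row=LF[4]=11
  step 13: row=11, L[11]='2', prepend. Next row=LF[11]=8
  step 14: row=8, L[8]='a', prepend. Next row=LF[8]=15
  step 15: row=15, L[15]='2', prepend. Next row=LF[15]=10
  step 16: row=10, L[10]='b', prepend. Next row=LF[10]=21
  step 17: row=21, L[21]='1', prepend. Next row=LF[21]=5
  step 18: row=5, L[5]='b', prepend. Next row=LF[5]=18
  step 19: row=18, L[18]='a', prepend. Next row=LF[18]=17
  step 20: row=17, L[17]='a', prepend. Next row=LF[17]=16
  step 21: row=16, L[16]='1', prepend. Next row=LF[16]=3
  step 22: row=3, L[3]='1', prepend. Next row=LF[3]=2
  step 23: row=2, L[2]='1', prepend. Next row=LF[2]=1
Reversed output: 111aab1b2a2D1b1bDb22Da$

Answer: 111aab1b2a2D1b1bDb22Da$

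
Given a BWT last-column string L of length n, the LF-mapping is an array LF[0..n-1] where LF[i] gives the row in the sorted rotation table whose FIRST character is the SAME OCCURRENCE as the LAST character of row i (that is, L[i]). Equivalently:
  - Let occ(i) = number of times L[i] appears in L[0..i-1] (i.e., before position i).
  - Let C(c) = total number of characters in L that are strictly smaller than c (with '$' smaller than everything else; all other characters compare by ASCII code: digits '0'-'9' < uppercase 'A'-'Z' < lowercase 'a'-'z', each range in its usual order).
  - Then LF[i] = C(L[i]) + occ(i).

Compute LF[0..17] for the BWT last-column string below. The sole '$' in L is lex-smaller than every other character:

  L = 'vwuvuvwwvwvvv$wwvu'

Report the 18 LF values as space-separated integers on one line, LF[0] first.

Char counts: '$':1, 'u':3, 'v':8, 'w':6
C (first-col start): C('$')=0, C('u')=1, C('v')=4, C('w')=12
L[0]='v': occ=0, LF[0]=C('v')+0=4+0=4
L[1]='w': occ=0, LF[1]=C('w')+0=12+0=12
L[2]='u': occ=0, LF[2]=C('u')+0=1+0=1
L[3]='v': occ=1, LF[3]=C('v')+1=4+1=5
L[4]='u': occ=1, LF[4]=C('u')+1=1+1=2
L[5]='v': occ=2, LF[5]=C('v')+2=4+2=6
L[6]='w': occ=1, LF[6]=C('w')+1=12+1=13
L[7]='w': occ=2, LF[7]=C('w')+2=12+2=14
L[8]='v': occ=3, LF[8]=C('v')+3=4+3=7
L[9]='w': occ=3, LF[9]=C('w')+3=12+3=15
L[10]='v': occ=4, LF[10]=C('v')+4=4+4=8
L[11]='v': occ=5, LF[11]=C('v')+5=4+5=9
L[12]='v': occ=6, LF[12]=C('v')+6=4+6=10
L[13]='$': occ=0, LF[13]=C('$')+0=0+0=0
L[14]='w': occ=4, LF[14]=C('w')+4=12+4=16
L[15]='w': occ=5, LF[15]=C('w')+5=12+5=17
L[16]='v': occ=7, LF[16]=C('v')+7=4+7=11
L[17]='u': occ=2, LF[17]=C('u')+2=1+2=3

Answer: 4 12 1 5 2 6 13 14 7 15 8 9 10 0 16 17 11 3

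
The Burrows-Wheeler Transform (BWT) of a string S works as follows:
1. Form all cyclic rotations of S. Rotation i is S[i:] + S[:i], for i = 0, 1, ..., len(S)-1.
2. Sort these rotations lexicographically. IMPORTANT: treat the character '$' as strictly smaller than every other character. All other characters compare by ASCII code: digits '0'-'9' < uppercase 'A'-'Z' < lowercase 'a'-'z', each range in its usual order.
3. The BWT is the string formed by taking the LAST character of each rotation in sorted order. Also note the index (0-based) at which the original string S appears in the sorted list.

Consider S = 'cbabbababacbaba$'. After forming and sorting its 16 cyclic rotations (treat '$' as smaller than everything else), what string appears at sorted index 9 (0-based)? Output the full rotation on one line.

Answer: bababacbaba$cbab

Derivation:
All 16 rotations (rotation i = S[i:]+S[:i]):
  rot[0] = cbabbababacbaba$
  rot[1] = babbababacbaba$c
  rot[2] = abbababacbaba$cb
  rot[3] = bbababacbaba$cba
  rot[4] = bababacbaba$cbab
  rot[5] = ababacbaba$cbabb
  rot[6] = babacbaba$cbabba
  rot[7] = abacbaba$cbabbab
  rot[8] = bacbaba$cbabbaba
  rot[9] = acbaba$cbabbabab
  rot[10] = cbaba$cbabbababa
  rot[11] = baba$cbabbababac
  rot[12] = aba$cbabbababacb
  rot[13] = ba$cbabbababacba
  rot[14] = a$cbabbababacbab
  rot[15] = $cbabbababacbaba
Sorted (with $ < everything):
  sorted[0] = $cbabbababacbaba
  sorted[1] = a$cbabbababacbab
  sorted[2] = aba$cbabbababacb
  sorted[3] = ababacbaba$cbabb
  sorted[4] = abacbaba$cbabbab
  sorted[5] = abbababacbaba$cb
  sorted[6] = acbaba$cbabbabab
  sorted[7] = ba$cbabbababacba
  sorted[8] = baba$cbabbababac
  sorted[9] = bababacbaba$cbab
  sorted[10] = babacbaba$cbabba
  sorted[11] = babbababacbaba$c
  sorted[12] = bacbaba$cbabbaba
  sorted[13] = bbababacbaba$cba
  sorted[14] = cbaba$cbabbababa
  sorted[15] = cbabbababacbaba$
sorted[9] = bababacbaba$cbab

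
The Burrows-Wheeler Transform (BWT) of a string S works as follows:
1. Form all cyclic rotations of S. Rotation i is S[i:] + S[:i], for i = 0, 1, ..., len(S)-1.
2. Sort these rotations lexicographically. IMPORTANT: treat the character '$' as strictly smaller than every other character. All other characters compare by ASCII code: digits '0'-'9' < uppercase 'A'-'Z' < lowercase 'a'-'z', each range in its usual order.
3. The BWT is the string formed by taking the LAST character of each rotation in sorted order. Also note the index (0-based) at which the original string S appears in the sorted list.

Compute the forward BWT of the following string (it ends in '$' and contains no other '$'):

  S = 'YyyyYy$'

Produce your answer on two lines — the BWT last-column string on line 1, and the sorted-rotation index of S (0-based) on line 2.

All 7 rotations (rotation i = S[i:]+S[:i]):
  rot[0] = YyyyYy$
  rot[1] = yyyYy$Y
  rot[2] = yyYy$Yy
  rot[3] = yYy$Yyy
  rot[4] = Yy$Yyyy
  rot[5] = y$YyyyY
  rot[6] = $YyyyYy
Sorted (with $ < everything):
  sorted[0] = $YyyyYy  (last char: 'y')
  sorted[1] = Yy$Yyyy  (last char: 'y')
  sorted[2] = YyyyYy$  (last char: '$')
  sorted[3] = y$YyyyY  (last char: 'Y')
  sorted[4] = yYy$Yyy  (last char: 'y')
  sorted[5] = yyYy$Yy  (last char: 'y')
  sorted[6] = yyyYy$Y  (last char: 'Y')
Last column: yy$YyyY
Original string S is at sorted index 2

Answer: yy$YyyY
2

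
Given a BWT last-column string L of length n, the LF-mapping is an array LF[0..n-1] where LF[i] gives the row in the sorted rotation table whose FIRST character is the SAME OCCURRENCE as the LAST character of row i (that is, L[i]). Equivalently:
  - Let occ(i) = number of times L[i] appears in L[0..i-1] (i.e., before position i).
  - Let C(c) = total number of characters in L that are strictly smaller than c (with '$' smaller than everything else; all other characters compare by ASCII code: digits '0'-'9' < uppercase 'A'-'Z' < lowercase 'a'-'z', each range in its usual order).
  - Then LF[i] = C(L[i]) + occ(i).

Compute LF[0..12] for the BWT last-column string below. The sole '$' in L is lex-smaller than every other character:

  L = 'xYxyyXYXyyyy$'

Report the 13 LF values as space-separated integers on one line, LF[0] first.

Char counts: '$':1, 'X':2, 'Y':2, 'x':2, 'y':6
C (first-col start): C('$')=0, C('X')=1, C('Y')=3, C('x')=5, C('y')=7
L[0]='x': occ=0, LF[0]=C('x')+0=5+0=5
L[1]='Y': occ=0, LF[1]=C('Y')+0=3+0=3
L[2]='x': occ=1, LF[2]=C('x')+1=5+1=6
L[3]='y': occ=0, LF[3]=C('y')+0=7+0=7
L[4]='y': occ=1, LF[4]=C('y')+1=7+1=8
L[5]='X': occ=0, LF[5]=C('X')+0=1+0=1
L[6]='Y': occ=1, LF[6]=C('Y')+1=3+1=4
L[7]='X': occ=1, LF[7]=C('X')+1=1+1=2
L[8]='y': occ=2, LF[8]=C('y')+2=7+2=9
L[9]='y': occ=3, LF[9]=C('y')+3=7+3=10
L[10]='y': occ=4, LF[10]=C('y')+4=7+4=11
L[11]='y': occ=5, LF[11]=C('y')+5=7+5=12
L[12]='$': occ=0, LF[12]=C('$')+0=0+0=0

Answer: 5 3 6 7 8 1 4 2 9 10 11 12 0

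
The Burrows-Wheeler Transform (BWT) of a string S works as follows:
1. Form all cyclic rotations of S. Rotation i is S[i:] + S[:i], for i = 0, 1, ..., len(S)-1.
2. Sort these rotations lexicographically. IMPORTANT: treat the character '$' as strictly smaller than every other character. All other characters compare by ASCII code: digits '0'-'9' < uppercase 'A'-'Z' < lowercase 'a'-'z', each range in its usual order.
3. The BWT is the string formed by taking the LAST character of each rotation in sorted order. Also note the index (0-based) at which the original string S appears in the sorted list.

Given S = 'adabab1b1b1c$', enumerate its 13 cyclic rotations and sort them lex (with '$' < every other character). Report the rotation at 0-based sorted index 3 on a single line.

Answer: 1c$adabab1b1b

Derivation:
All 13 rotations (rotation i = S[i:]+S[:i]):
  rot[0] = adabab1b1b1c$
  rot[1] = dabab1b1b1c$a
  rot[2] = abab1b1b1c$ad
  rot[3] = bab1b1b1c$ada
  rot[4] = ab1b1b1c$adab
  rot[5] = b1b1b1c$adaba
  rot[6] = 1b1b1c$adabab
  rot[7] = b1b1c$adabab1
  rot[8] = 1b1c$adabab1b
  rot[9] = b1c$adabab1b1
  rot[10] = 1c$adabab1b1b
  rot[11] = c$adabab1b1b1
  rot[12] = $adabab1b1b1c
Sorted (with $ < everything):
  sorted[0] = $adabab1b1b1c
  sorted[1] = 1b1b1c$adabab
  sorted[2] = 1b1c$adabab1b
  sorted[3] = 1c$adabab1b1b
  sorted[4] = ab1b1b1c$adab
  sorted[5] = abab1b1b1c$ad
  sorted[6] = adabab1b1b1c$
  sorted[7] = b1b1b1c$adaba
  sorted[8] = b1b1c$adabab1
  sorted[9] = b1c$adabab1b1
  sorted[10] = bab1b1b1c$ada
  sorted[11] = c$adabab1b1b1
  sorted[12] = dabab1b1b1c$a
sorted[3] = 1c$adabab1b1b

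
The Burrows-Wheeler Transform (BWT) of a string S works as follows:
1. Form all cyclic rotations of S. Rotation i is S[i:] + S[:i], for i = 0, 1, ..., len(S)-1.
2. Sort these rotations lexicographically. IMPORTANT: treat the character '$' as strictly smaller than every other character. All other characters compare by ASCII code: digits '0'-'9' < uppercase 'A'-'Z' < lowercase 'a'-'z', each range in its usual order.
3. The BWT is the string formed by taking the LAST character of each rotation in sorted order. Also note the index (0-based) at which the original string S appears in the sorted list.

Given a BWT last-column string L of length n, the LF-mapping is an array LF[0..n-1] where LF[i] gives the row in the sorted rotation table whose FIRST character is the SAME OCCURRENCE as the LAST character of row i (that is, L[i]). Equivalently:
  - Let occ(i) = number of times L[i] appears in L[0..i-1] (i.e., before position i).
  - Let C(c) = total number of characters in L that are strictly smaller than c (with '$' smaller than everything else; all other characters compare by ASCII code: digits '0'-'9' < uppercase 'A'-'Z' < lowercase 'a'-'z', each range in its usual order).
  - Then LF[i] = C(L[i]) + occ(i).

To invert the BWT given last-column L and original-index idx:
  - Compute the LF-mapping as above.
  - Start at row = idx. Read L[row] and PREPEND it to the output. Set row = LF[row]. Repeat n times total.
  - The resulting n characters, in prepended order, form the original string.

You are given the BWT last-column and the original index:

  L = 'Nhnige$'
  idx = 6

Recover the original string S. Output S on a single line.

Answer: neighN$

Derivation:
LF mapping: 1 4 6 5 3 2 0
Walk LF starting at row 6, prepending L[row]:
  step 1: row=6, L[6]='$', prepend. Next row=LF[6]=0
  step 2: row=0, L[0]='N', prepend. Next row=LF[0]=1
  step 3: row=1, L[1]='h', prepend. Next row=LF[1]=4
  step 4: row=4, L[4]='g', prepend. Next row=LF[4]=3
  step 5: row=3, L[3]='i', prepend. Next row=LF[3]=5
  step 6: row=5, L[5]='e', prepend. Next row=LF[5]=2
  step 7: row=2, L[2]='n', prepend. Next row=LF[2]=6
Reversed output: neighN$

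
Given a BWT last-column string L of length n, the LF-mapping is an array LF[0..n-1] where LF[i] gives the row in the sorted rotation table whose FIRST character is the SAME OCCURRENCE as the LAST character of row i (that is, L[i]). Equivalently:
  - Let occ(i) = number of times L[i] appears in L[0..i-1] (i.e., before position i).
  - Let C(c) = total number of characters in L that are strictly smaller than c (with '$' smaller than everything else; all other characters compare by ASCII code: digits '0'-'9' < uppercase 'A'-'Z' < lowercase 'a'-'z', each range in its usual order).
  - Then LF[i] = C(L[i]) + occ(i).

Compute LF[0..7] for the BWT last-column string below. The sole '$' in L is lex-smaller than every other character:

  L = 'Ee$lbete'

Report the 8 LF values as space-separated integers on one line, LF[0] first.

Answer: 1 3 0 6 2 4 7 5

Derivation:
Char counts: '$':1, 'E':1, 'b':1, 'e':3, 'l':1, 't':1
C (first-col start): C('$')=0, C('E')=1, C('b')=2, C('e')=3, C('l')=6, C('t')=7
L[0]='E': occ=0, LF[0]=C('E')+0=1+0=1
L[1]='e': occ=0, LF[1]=C('e')+0=3+0=3
L[2]='$': occ=0, LF[2]=C('$')+0=0+0=0
L[3]='l': occ=0, LF[3]=C('l')+0=6+0=6
L[4]='b': occ=0, LF[4]=C('b')+0=2+0=2
L[5]='e': occ=1, LF[5]=C('e')+1=3+1=4
L[6]='t': occ=0, LF[6]=C('t')+0=7+0=7
L[7]='e': occ=2, LF[7]=C('e')+2=3+2=5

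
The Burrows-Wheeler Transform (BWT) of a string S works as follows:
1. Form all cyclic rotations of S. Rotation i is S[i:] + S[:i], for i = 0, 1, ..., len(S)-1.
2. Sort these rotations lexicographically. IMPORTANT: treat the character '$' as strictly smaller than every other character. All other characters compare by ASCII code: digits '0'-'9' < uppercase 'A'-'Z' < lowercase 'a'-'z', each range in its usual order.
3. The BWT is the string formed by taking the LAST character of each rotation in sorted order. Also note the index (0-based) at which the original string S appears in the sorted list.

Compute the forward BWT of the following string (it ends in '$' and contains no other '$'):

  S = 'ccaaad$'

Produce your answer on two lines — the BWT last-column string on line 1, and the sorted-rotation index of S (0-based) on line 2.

Answer: dcaac$a
5

Derivation:
All 7 rotations (rotation i = S[i:]+S[:i]):
  rot[0] = ccaaad$
  rot[1] = caaad$c
  rot[2] = aaad$cc
  rot[3] = aad$cca
  rot[4] = ad$ccaa
  rot[5] = d$ccaaa
  rot[6] = $ccaaad
Sorted (with $ < everything):
  sorted[0] = $ccaaad  (last char: 'd')
  sorted[1] = aaad$cc  (last char: 'c')
  sorted[2] = aad$cca  (last char: 'a')
  sorted[3] = ad$ccaa  (last char: 'a')
  sorted[4] = caaad$c  (last char: 'c')
  sorted[5] = ccaaad$  (last char: '$')
  sorted[6] = d$ccaaa  (last char: 'a')
Last column: dcaac$a
Original string S is at sorted index 5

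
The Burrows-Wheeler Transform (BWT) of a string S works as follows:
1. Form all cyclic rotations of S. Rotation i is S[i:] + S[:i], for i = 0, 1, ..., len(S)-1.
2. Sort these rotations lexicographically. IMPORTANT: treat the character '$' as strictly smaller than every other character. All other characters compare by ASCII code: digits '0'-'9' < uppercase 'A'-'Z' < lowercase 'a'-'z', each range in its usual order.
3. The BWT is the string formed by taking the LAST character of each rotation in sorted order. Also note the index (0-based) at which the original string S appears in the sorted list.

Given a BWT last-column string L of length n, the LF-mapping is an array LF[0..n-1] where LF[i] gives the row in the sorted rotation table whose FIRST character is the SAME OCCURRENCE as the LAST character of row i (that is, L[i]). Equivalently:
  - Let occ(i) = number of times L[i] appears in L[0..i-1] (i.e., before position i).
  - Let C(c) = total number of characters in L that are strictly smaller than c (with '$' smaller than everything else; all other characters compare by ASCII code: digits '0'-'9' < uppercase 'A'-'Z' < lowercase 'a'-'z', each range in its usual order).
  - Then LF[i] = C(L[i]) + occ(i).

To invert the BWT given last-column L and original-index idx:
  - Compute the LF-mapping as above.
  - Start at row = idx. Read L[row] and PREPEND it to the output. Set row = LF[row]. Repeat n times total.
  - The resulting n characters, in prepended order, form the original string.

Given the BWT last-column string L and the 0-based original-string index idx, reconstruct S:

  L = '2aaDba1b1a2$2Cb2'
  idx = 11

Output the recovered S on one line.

Answer: a2aa12bbCb2a1D2$

Derivation:
LF mapping: 3 9 10 8 13 11 1 14 2 12 4 0 5 7 15 6
Walk LF starting at row 11, prepending L[row]:
  step 1: row=11, L[11]='$', prepend. Next row=LF[11]=0
  step 2: row=0, L[0]='2', prepend. Next row=LF[0]=3
  step 3: row=3, L[3]='D', prepend. Next row=LF[3]=8
  step 4: row=8, L[8]='1', prepend. Next row=LF[8]=2
  step 5: row=2, L[2]='a', prepend. Next row=LF[2]=10
  step 6: row=10, L[10]='2', prepend. Next row=LF[10]=4
  step 7: row=4, L[4]='b', prepend. Next row=LF[4]=13
  step 8: row=13, L[13]='C', prepend. Next row=LF[13]=7
  step 9: row=7, L[7]='b', prepend. Next row=LF[7]=14
  step 10: row=14, L[14]='b', prepend. Next row=LF[14]=15
  step 11: row=15, L[15]='2', prepend. Next row=LF[15]=6
  step 12: row=6, L[6]='1', prepend. Next row=LF[6]=1
  step 13: row=1, L[1]='a', prepend. Next row=LF[1]=9
  step 14: row=9, L[9]='a', prepend. Next row=LF[9]=12
  step 15: row=12, L[12]='2', prepend. Next row=LF[12]=5
  step 16: row=5, L[5]='a', prepend. Next row=LF[5]=11
Reversed output: a2aa12bbCb2a1D2$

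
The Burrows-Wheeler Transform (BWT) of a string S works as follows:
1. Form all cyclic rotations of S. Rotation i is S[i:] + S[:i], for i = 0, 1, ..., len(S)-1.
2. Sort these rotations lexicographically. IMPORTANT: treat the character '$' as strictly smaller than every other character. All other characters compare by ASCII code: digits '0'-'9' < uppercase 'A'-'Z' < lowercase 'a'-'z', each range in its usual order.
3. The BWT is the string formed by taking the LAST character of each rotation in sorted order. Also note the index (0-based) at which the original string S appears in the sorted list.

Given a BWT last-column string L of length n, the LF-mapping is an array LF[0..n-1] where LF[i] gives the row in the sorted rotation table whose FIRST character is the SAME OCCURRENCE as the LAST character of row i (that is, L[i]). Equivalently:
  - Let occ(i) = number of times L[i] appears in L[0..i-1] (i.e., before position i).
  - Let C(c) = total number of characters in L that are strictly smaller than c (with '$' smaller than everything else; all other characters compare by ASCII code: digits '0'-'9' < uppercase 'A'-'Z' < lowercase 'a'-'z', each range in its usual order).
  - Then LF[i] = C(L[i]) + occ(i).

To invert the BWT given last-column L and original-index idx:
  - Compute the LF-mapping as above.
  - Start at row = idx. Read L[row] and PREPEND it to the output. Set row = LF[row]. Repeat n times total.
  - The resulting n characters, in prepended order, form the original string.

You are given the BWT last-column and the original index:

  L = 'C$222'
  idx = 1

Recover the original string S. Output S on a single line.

Answer: 222C$

Derivation:
LF mapping: 4 0 1 2 3
Walk LF starting at row 1, prepending L[row]:
  step 1: row=1, L[1]='$', prepend. Next row=LF[1]=0
  step 2: row=0, L[0]='C', prepend. Next row=LF[0]=4
  step 3: row=4, L[4]='2', prepend. Next row=LF[4]=3
  step 4: row=3, L[3]='2', prepend. Next row=LF[3]=2
  step 5: row=2, L[2]='2', prepend. Next row=LF[2]=1
Reversed output: 222C$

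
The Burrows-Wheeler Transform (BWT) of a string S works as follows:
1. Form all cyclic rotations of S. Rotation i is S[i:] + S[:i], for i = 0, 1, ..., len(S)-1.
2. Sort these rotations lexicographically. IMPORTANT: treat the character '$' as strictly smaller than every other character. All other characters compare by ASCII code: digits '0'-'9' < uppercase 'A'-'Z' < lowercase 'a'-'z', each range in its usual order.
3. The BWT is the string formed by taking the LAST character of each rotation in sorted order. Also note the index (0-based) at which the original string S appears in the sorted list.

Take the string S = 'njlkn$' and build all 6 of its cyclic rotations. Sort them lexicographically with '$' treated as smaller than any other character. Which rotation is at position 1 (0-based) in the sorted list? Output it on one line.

All 6 rotations (rotation i = S[i:]+S[:i]):
  rot[0] = njlkn$
  rot[1] = jlkn$n
  rot[2] = lkn$nj
  rot[3] = kn$njl
  rot[4] = n$njlk
  rot[5] = $njlkn
Sorted (with $ < everything):
  sorted[0] = $njlkn
  sorted[1] = jlkn$n
  sorted[2] = kn$njl
  sorted[3] = lkn$nj
  sorted[4] = n$njlk
  sorted[5] = njlkn$
sorted[1] = jlkn$n

Answer: jlkn$n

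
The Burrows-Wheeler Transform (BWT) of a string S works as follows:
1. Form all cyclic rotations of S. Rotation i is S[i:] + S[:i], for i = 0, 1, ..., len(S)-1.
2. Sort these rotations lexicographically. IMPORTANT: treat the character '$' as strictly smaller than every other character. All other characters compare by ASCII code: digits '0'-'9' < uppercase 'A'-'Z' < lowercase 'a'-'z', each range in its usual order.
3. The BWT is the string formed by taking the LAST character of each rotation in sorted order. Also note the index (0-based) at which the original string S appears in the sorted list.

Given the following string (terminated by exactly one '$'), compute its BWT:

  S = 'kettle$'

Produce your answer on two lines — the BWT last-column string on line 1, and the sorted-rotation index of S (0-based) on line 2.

All 7 rotations (rotation i = S[i:]+S[:i]):
  rot[0] = kettle$
  rot[1] = ettle$k
  rot[2] = ttle$ke
  rot[3] = tle$ket
  rot[4] = le$kett
  rot[5] = e$kettl
  rot[6] = $kettle
Sorted (with $ < everything):
  sorted[0] = $kettle  (last char: 'e')
  sorted[1] = e$kettl  (last char: 'l')
  sorted[2] = ettle$k  (last char: 'k')
  sorted[3] = kettle$  (last char: '$')
  sorted[4] = le$kett  (last char: 't')
  sorted[5] = tle$ket  (last char: 't')
  sorted[6] = ttle$ke  (last char: 'e')
Last column: elk$tte
Original string S is at sorted index 3

Answer: elk$tte
3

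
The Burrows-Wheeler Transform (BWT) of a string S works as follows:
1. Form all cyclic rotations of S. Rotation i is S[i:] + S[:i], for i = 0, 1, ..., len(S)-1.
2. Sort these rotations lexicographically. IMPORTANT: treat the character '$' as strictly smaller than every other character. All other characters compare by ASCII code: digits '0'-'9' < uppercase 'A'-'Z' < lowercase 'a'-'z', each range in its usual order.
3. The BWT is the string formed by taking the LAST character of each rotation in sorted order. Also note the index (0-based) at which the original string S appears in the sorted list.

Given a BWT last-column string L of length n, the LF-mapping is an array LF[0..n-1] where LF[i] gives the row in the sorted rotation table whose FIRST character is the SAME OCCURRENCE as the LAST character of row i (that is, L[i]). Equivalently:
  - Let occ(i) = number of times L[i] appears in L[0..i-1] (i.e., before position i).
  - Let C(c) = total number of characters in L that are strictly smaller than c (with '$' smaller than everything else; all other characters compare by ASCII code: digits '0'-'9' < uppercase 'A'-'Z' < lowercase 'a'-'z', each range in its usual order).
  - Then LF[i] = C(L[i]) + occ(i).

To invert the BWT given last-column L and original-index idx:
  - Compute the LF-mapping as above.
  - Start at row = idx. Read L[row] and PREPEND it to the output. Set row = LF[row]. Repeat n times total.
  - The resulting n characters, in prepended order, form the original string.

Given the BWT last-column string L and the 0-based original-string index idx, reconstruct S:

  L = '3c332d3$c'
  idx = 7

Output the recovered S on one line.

Answer: cd3c2333$

Derivation:
LF mapping: 2 6 3 4 1 8 5 0 7
Walk LF starting at row 7, prepending L[row]:
  step 1: row=7, L[7]='$', prepend. Next row=LF[7]=0
  step 2: row=0, L[0]='3', prepend. Next row=LF[0]=2
  step 3: row=2, L[2]='3', prepend. Next row=LF[2]=3
  step 4: row=3, L[3]='3', prepend. Next row=LF[3]=4
  step 5: row=4, L[4]='2', prepend. Next row=LF[4]=1
  step 6: row=1, L[1]='c', prepend. Next row=LF[1]=6
  step 7: row=6, L[6]='3', prepend. Next row=LF[6]=5
  step 8: row=5, L[5]='d', prepend. Next row=LF[5]=8
  step 9: row=8, L[8]='c', prepend. Next row=LF[8]=7
Reversed output: cd3c2333$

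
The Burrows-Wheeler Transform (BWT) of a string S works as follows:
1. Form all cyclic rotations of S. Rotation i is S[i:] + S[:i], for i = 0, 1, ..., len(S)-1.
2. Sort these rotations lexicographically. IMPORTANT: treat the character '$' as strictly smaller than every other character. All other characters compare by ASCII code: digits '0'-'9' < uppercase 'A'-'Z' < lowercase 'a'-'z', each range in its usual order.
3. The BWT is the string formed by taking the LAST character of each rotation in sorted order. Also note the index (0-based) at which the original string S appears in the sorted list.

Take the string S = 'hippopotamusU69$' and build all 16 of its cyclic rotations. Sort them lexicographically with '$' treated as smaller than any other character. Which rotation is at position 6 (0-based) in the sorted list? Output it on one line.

Answer: ippopotamusU69$h

Derivation:
All 16 rotations (rotation i = S[i:]+S[:i]):
  rot[0] = hippopotamusU69$
  rot[1] = ippopotamusU69$h
  rot[2] = ppopotamusU69$hi
  rot[3] = popotamusU69$hip
  rot[4] = opotamusU69$hipp
  rot[5] = potamusU69$hippo
  rot[6] = otamusU69$hippop
  rot[7] = tamusU69$hippopo
  rot[8] = amusU69$hippopot
  rot[9] = musU69$hippopota
  rot[10] = usU69$hippopotam
  rot[11] = sU69$hippopotamu
  rot[12] = U69$hippopotamus
  rot[13] = 69$hippopotamusU
  rot[14] = 9$hippopotamusU6
  rot[15] = $hippopotamusU69
Sorted (with $ < everything):
  sorted[0] = $hippopotamusU69
  sorted[1] = 69$hippopotamusU
  sorted[2] = 9$hippopotamusU6
  sorted[3] = U69$hippopotamus
  sorted[4] = amusU69$hippopot
  sorted[5] = hippopotamusU69$
  sorted[6] = ippopotamusU69$h
  sorted[7] = musU69$hippopota
  sorted[8] = opotamusU69$hipp
  sorted[9] = otamusU69$hippop
  sorted[10] = popotamusU69$hip
  sorted[11] = potamusU69$hippo
  sorted[12] = ppopotamusU69$hi
  sorted[13] = sU69$hippopotamu
  sorted[14] = tamusU69$hippopo
  sorted[15] = usU69$hippopotam
sorted[6] = ippopotamusU69$h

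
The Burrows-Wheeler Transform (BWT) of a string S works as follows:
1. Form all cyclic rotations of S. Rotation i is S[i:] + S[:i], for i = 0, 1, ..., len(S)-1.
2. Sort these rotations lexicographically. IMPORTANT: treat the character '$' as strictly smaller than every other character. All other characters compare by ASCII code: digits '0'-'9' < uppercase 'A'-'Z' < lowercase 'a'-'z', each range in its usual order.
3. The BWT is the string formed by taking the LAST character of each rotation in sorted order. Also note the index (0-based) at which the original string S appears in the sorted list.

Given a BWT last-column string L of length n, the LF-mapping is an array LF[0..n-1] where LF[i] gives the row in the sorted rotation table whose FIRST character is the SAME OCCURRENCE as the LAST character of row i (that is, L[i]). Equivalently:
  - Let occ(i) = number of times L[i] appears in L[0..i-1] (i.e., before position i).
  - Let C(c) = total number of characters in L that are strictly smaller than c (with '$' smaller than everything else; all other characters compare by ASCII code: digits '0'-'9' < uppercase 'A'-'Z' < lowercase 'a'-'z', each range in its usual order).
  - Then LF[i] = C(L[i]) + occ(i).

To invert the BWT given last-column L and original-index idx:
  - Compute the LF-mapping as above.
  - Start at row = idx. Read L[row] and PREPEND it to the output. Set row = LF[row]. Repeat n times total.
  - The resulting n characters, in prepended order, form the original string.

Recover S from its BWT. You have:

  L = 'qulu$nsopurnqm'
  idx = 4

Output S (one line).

LF mapping: 7 11 1 12 0 3 10 5 6 13 9 4 8 2
Walk LF starting at row 4, prepending L[row]:
  step 1: row=4, L[4]='$', prepend. Next row=LF[4]=0
  step 2: row=0, L[0]='q', prepend. Next row=LF[0]=7
  step 3: row=7, L[7]='o', prepend. Next row=LF[7]=5
  step 4: row=5, L[5]='n', prepend. Next row=LF[5]=3
  step 5: row=3, L[3]='u', prepend. Next row=LF[3]=12
  step 6: row=12, L[12]='q', prepend. Next row=LF[12]=8
  step 7: row=8, L[8]='p', prepend. Next row=LF[8]=6
  step 8: row=6, L[6]='s', prepend. Next row=LF[6]=10
  step 9: row=10, L[10]='r', prepend. Next row=LF[10]=9
  step 10: row=9, L[9]='u', prepend. Next row=LF[9]=13
  step 11: row=13, L[13]='m', prepend. Next row=LF[13]=2
  step 12: row=2, L[2]='l', prepend. Next row=LF[2]=1
  step 13: row=1, L[1]='u', prepend. Next row=LF[1]=11
  step 14: row=11, L[11]='n', prepend. Next row=LF[11]=4
Reversed output: nulmurspqunoq$

Answer: nulmurspqunoq$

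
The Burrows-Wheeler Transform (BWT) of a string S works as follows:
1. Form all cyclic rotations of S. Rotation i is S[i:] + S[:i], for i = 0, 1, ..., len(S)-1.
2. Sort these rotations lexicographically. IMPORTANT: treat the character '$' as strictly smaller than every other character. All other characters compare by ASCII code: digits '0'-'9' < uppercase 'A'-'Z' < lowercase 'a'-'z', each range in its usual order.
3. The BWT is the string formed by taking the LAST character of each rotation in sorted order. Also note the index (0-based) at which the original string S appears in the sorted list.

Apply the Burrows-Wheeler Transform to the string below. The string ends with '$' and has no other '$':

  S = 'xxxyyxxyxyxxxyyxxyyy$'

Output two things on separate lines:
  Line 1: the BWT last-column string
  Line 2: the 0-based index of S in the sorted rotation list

All 21 rotations (rotation i = S[i:]+S[:i]):
  rot[0] = xxxyyxxyxyxxxyyxxyyy$
  rot[1] = xxyyxxyxyxxxyyxxyyy$x
  rot[2] = xyyxxyxyxxxyyxxyyy$xx
  rot[3] = yyxxyxyxxxyyxxyyy$xxx
  rot[4] = yxxyxyxxxyyxxyyy$xxxy
  rot[5] = xxyxyxxxyyxxyyy$xxxyy
  rot[6] = xyxyxxxyyxxyyy$xxxyyx
  rot[7] = yxyxxxyyxxyyy$xxxyyxx
  rot[8] = xyxxxyyxxyyy$xxxyyxxy
  rot[9] = yxxxyyxxyyy$xxxyyxxyx
  rot[10] = xxxyyxxyyy$xxxyyxxyxy
  rot[11] = xxyyxxyyy$xxxyyxxyxyx
  rot[12] = xyyxxyyy$xxxyyxxyxyxx
  rot[13] = yyxxyyy$xxxyyxxyxyxxx
  rot[14] = yxxyyy$xxxyyxxyxyxxxy
  rot[15] = xxyyy$xxxyyxxyxyxxxyy
  rot[16] = xyyy$xxxyyxxyxyxxxyyx
  rot[17] = yyy$xxxyyxxyxyxxxyyxx
  rot[18] = yy$xxxyyxxyxyxxxyyxxy
  rot[19] = y$xxxyyxxyxyxxxyyxxyy
  rot[20] = $xxxyyxxyxyxxxyyxxyyy
Sorted (with $ < everything):
  sorted[0] = $xxxyyxxyxyxxxyyxxyyy  (last char: 'y')
  sorted[1] = xxxyyxxyxyxxxyyxxyyy$  (last char: '$')
  sorted[2] = xxxyyxxyyy$xxxyyxxyxy  (last char: 'y')
  sorted[3] = xxyxyxxxyyxxyyy$xxxyy  (last char: 'y')
  sorted[4] = xxyyxxyxyxxxyyxxyyy$x  (last char: 'x')
  sorted[5] = xxyyxxyyy$xxxyyxxyxyx  (last char: 'x')
  sorted[6] = xxyyy$xxxyyxxyxyxxxyy  (last char: 'y')
  sorted[7] = xyxxxyyxxyyy$xxxyyxxy  (last char: 'y')
  sorted[8] = xyxyxxxyyxxyyy$xxxyyx  (last char: 'x')
  sorted[9] = xyyxxyxyxxxyyxxyyy$xx  (last char: 'x')
  sorted[10] = xyyxxyyy$xxxyyxxyxyxx  (last char: 'x')
  sorted[11] = xyyy$xxxyyxxyxyxxxyyx  (last char: 'x')
  sorted[12] = y$xxxyyxxyxyxxxyyxxyy  (last char: 'y')
  sorted[13] = yxxxyyxxyyy$xxxyyxxyx  (last char: 'x')
  sorted[14] = yxxyxyxxxyyxxyyy$xxxy  (last char: 'y')
  sorted[15] = yxxyyy$xxxyyxxyxyxxxy  (last char: 'y')
  sorted[16] = yxyxxxyyxxyyy$xxxyyxx  (last char: 'x')
  sorted[17] = yy$xxxyyxxyxyxxxyyxxy  (last char: 'y')
  sorted[18] = yyxxyxyxxxyyxxyyy$xxx  (last char: 'x')
  sorted[19] = yyxxyyy$xxxyyxxyxyxxx  (last char: 'x')
  sorted[20] = yyy$xxxyyxxyxyxxxyyxx  (last char: 'x')
Last column: y$yyxxyyxxxxyxyyxyxxx
Original string S is at sorted index 1

Answer: y$yyxxyyxxxxyxyyxyxxx
1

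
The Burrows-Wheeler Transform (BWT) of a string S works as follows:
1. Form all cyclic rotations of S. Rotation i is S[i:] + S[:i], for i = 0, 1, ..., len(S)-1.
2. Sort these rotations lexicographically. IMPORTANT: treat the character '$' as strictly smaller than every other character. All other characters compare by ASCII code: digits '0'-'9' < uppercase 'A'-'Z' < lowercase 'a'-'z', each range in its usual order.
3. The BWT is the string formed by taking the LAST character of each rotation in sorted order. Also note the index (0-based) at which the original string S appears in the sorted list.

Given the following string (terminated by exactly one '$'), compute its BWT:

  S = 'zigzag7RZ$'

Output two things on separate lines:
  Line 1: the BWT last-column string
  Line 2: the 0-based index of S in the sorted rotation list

All 10 rotations (rotation i = S[i:]+S[:i]):
  rot[0] = zigzag7RZ$
  rot[1] = igzag7RZ$z
  rot[2] = gzag7RZ$zi
  rot[3] = zag7RZ$zig
  rot[4] = ag7RZ$zigz
  rot[5] = g7RZ$zigza
  rot[6] = 7RZ$zigzag
  rot[7] = RZ$zigzag7
  rot[8] = Z$zigzag7R
  rot[9] = $zigzag7RZ
Sorted (with $ < everything):
  sorted[0] = $zigzag7RZ  (last char: 'Z')
  sorted[1] = 7RZ$zigzag  (last char: 'g')
  sorted[2] = RZ$zigzag7  (last char: '7')
  sorted[3] = Z$zigzag7R  (last char: 'R')
  sorted[4] = ag7RZ$zigz  (last char: 'z')
  sorted[5] = g7RZ$zigza  (last char: 'a')
  sorted[6] = gzag7RZ$zi  (last char: 'i')
  sorted[7] = igzag7RZ$z  (last char: 'z')
  sorted[8] = zag7RZ$zig  (last char: 'g')
  sorted[9] = zigzag7RZ$  (last char: '$')
Last column: Zg7Rzaizg$
Original string S is at sorted index 9

Answer: Zg7Rzaizg$
9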